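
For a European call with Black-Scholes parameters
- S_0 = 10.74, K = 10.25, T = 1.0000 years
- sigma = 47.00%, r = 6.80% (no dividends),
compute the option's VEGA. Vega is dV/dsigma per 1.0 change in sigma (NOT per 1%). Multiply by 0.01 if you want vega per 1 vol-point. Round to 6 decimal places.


d1 = 0.4790369862; d2 = 0.0090369862
phi(d1) = 0.3556967453; exp(-qT) = 1.0000000000; exp(-rT) = 0.9342604736
Vega = S * exp(-qT) * phi(d1) * sqrt(T) = 10.7400 * 1.0000000000 * 0.3556967453 * 1.0000000000 = 3.820183

Answer: Vega = 3.820183


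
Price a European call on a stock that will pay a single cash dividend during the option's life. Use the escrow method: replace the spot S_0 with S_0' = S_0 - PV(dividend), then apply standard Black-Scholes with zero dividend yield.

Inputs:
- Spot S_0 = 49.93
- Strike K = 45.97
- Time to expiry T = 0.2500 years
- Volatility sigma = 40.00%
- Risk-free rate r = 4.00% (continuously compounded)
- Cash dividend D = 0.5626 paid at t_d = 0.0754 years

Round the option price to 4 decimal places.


PV(D) = D * exp(-r * t_d) = 0.5626 * 0.99698854 = 0.56090575
S_0' = S_0 - PV(D) = 49.9300 - 0.56090575 = 49.36909425
d1 = (ln(S_0'/K) + (r + sigma^2/2)*T) / (sigma*sqrt(T)) = 0.50667798
d2 = d1 - sigma*sqrt(T) = 0.30667798
exp(-rT) = 0.99004983
N(d1) = 0.69380961; N(d2) = 0.62045575
C = S_0' * N(d1) - K * exp(-rT) * N(d2) = 49.36909425 * 0.69380961 - 45.9700 * 0.99004983 * 0.62045575 = 6.0142

Answer: Price = 6.0142


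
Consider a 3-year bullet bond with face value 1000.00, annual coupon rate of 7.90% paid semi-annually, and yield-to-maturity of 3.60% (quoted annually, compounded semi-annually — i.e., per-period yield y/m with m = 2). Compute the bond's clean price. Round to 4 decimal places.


Answer: Price = 1121.2478

Derivation:
Coupon per period c = face * coupon_rate / m = 39.500000
Periods per year m = 2; per-period yield y/m = 0.018000
Number of cashflows N = 6
Cashflows (t years, CF_t, discount factor 1/(1+y/m)^(m*t), PV):
  t = 0.5000: CF_t = 39.500000, DF = 0.982318, PV = 38.801572
  t = 1.0000: CF_t = 39.500000, DF = 0.964949, PV = 38.115493
  t = 1.5000: CF_t = 39.500000, DF = 0.947887, PV = 37.441545
  t = 2.0000: CF_t = 39.500000, DF = 0.931127, PV = 36.779514
  t = 2.5000: CF_t = 39.500000, DF = 0.914663, PV = 36.129188
  t = 3.0000: CF_t = 1039.500000, DF = 0.898490, PV = 933.980536
Price P = sum_t PV_t = 1121.247848


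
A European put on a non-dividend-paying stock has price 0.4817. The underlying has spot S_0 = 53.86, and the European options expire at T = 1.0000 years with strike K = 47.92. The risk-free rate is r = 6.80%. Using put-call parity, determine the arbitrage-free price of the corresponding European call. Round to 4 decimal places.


Put-call parity: C - P = S_0 * exp(-qT) - K * exp(-rT).
S_0 * exp(-qT) = 53.8600 * 1.00000000 = 53.86000000
K * exp(-rT) = 47.9200 * 0.93426047 = 44.76976189
C = P + S*exp(-qT) - K*exp(-rT)
C = 0.4817 + 53.86000000 - 44.76976189 = 9.5719

Answer: Call price = 9.5719


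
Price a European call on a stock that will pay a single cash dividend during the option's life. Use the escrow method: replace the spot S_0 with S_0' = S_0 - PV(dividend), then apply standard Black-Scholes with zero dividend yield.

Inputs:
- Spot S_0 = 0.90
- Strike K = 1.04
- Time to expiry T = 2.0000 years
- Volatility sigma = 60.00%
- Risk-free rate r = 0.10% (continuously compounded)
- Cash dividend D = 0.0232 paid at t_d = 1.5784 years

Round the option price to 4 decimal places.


Answer: Price = 0.2399

Derivation:
PV(D) = D * exp(-r * t_d) = 0.0232 * 0.99842285 = 0.02316341
S_0' = S_0 - PV(D) = 0.9000 - 0.02316341 = 0.87683659
d1 = (ln(S_0'/K) + (r + sigma^2/2)*T) / (sigma*sqrt(T)) = 0.22550184
d2 = d1 - sigma*sqrt(T) = -0.62302630
exp(-rT) = 0.99800200
N(d1) = 0.58920555; N(d2) = 0.26663362
C = S_0' * N(d1) - K * exp(-rT) * N(d2) = 0.87683659 * 0.58920555 - 1.0400 * 0.99800200 * 0.26663362 = 0.2399


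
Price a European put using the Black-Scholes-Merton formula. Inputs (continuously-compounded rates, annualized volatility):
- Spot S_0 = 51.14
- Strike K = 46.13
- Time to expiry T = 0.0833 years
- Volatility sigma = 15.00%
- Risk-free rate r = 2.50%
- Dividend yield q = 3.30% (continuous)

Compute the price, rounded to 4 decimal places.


d1 = (ln(S/K) + (r - q + 0.5*sigma^2) * T) / (sigma * sqrt(T)) = 2.38780243
d2 = d1 - sigma * sqrt(T) = 2.34450982
exp(-rT) = 0.99791967; exp(-qT) = 0.99725487
P = K * exp(-rT) * N(-d2) - S_0 * exp(-qT) * N(-d1)
N(-d1) = 0.00847473; N(-d2) = 0.00952605
P = 46.1300 * 0.99791967 * 0.00952605 - 51.1400 * 0.99725487 * 0.00847473 = 0.0063

Answer: Price = 0.0063


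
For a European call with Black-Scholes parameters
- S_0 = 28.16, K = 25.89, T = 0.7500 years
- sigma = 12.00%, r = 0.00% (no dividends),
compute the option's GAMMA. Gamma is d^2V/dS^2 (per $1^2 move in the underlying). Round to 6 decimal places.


d1 = 0.8606920106; d2 = 0.7567689622
phi(d1) = 0.2754542015; exp(-qT) = 1.0000000000; exp(-rT) = 1.0000000000
Gamma = exp(-qT) * phi(d1) / (S * sigma * sqrt(T)) = 1.0000000000 * 0.2754542015 / (28.1600 * 0.1200 * 0.8660254038) = 0.094125

Answer: Gamma = 0.094125


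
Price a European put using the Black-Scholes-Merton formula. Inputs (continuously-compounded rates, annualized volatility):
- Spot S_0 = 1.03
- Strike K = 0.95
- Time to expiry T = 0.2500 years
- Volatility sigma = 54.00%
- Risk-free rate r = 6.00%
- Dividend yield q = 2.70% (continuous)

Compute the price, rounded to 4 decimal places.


d1 = (ln(S/K) + (r - q + 0.5*sigma^2) * T) / (sigma * sqrt(T)) = 0.46500777
d2 = d1 - sigma * sqrt(T) = 0.19500777
exp(-rT) = 0.98511194; exp(-qT) = 0.99327273
P = K * exp(-rT) * N(-d2) - S_0 * exp(-qT) * N(-d1)
N(-d1) = 0.32096295; N(-d2) = 0.42269343
P = 0.9500 * 0.98511194 * 0.42269343 - 1.0300 * 0.99327273 * 0.32096295 = 0.0672

Answer: Price = 0.0672


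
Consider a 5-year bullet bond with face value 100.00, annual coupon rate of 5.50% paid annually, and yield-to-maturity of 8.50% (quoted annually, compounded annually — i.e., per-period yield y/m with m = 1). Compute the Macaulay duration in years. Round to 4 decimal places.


Answer: Macaulay duration = 4.4684 years

Derivation:
Coupon per period c = face * coupon_rate / m = 5.500000
Periods per year m = 1; per-period yield y/m = 0.085000
Number of cashflows N = 5
Cashflows (t years, CF_t, discount factor 1/(1+y/m)^(m*t), PV):
  t = 1.0000: CF_t = 5.500000, DF = 0.921659, PV = 5.069124
  t = 2.0000: CF_t = 5.500000, DF = 0.849455, PV = 4.672004
  t = 3.0000: CF_t = 5.500000, DF = 0.782908, PV = 4.305995
  t = 4.0000: CF_t = 5.500000, DF = 0.721574, PV = 3.968659
  t = 5.0000: CF_t = 105.500000, DF = 0.665045, PV = 70.162292
Price P = sum_t PV_t = 88.178074
Macaulay numerator sum_t t * PV_t:
  t * PV_t at t = 1.0000: 5.069124
  t * PV_t at t = 2.0000: 9.344008
  t * PV_t at t = 3.0000: 12.917984
  t * PV_t at t = 4.0000: 15.874634
  t * PV_t at t = 5.0000: 350.811461
Macaulay duration D = (sum_t t * PV_t) / P = 394.017211 / 88.178074 = 4.468426


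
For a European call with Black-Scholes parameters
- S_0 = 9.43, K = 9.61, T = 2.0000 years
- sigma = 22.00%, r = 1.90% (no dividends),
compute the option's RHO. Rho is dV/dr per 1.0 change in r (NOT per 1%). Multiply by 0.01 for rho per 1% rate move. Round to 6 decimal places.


d1 = 0.2169270979; d2 = -0.0941998858
phi(d1) = 0.3896652600; exp(-qT) = 1.0000000000; exp(-rT) = 0.9627129409
N(d2) = 0.4624751877
Rho = K*T*exp(-rT)*N(d2) = 9.6100 * 2.0000 * 0.9627129409 * 0.4624751877 = 8.557337

Answer: Rho = 8.557337


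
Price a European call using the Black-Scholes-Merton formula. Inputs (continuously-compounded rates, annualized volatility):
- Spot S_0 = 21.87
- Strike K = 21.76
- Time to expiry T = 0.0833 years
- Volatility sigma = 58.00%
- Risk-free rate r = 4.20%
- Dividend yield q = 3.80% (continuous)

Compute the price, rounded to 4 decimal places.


d1 = (ln(S/K) + (r - q + 0.5*sigma^2) * T) / (sigma * sqrt(T)) = 0.11581179
d2 = d1 - sigma * sqrt(T) = -0.05158630
exp(-rT) = 0.99650751; exp(-qT) = 0.99683960
C = S_0 * exp(-qT) * N(d1) - K * exp(-rT) * N(d2)
N(d1) = 0.54609915; N(d2) = 0.47942917
C = 21.8700 * 0.99683960 * 0.54609915 - 21.7600 * 0.99650751 * 0.47942917 = 1.5095

Answer: Price = 1.5095


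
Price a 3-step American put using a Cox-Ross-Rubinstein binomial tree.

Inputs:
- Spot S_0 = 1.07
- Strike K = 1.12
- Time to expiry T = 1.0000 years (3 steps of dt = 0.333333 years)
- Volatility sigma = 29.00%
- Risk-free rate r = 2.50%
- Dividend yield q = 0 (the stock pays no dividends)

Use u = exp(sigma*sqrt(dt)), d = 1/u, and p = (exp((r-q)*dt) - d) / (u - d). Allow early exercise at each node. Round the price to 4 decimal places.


Answer: Price = V(0,0) = 0.1473

Derivation:
dt = T/N = 0.333333
u = exp(sigma*sqrt(dt)) = 1.182264; d = 1/u = 0.845834
p = (exp((r-q)*dt) - d) / (u - d) = 0.483113
Discount per step: exp(-r*dt) = 0.991701
Stock lattice S(k, i) with i counting down-moves:
  k=0: S(0,0) = 1.0700
  k=1: S(1,0) = 1.2650; S(1,1) = 0.9050
  k=2: S(2,0) = 1.4956; S(2,1) = 1.0700; S(2,2) = 0.7655
  k=3: S(3,0) = 1.7682; S(3,1) = 1.2650; S(3,2) = 0.9050; S(3,3) = 0.6475
Terminal payoffs V(N, i) = max(K - S_T, 0):
  V(3,0) = 0.000000; V(3,1) = 0.000000; V(3,2) = 0.214957; V(3,3) = 0.472500
Backward induction: V(k, i) = exp(-r*dt) * [p * V(k+1, i) + (1-p) * V(k+1, i+1)]; then take max(V_cont, immediate exercise) for American.
  V(2,0) = exp(-r*dt) * [p*0.000000 + (1-p)*0.000000] = 0.000000; exercise = 0.000000; V(2,0) = max -> 0.000000
  V(2,1) = exp(-r*dt) * [p*0.000000 + (1-p)*0.214957] = 0.110186; exercise = 0.050000; V(2,1) = max -> 0.110186
  V(2,2) = exp(-r*dt) * [p*0.214957 + (1-p)*0.472500] = 0.345189; exercise = 0.354483; V(2,2) = max -> 0.354483
  V(1,0) = exp(-r*dt) * [p*0.000000 + (1-p)*0.110186] = 0.056481; exercise = 0.000000; V(1,0) = max -> 0.056481
  V(1,1) = exp(-r*dt) * [p*0.110186 + (1-p)*0.354483] = 0.234498; exercise = 0.214957; V(1,1) = max -> 0.234498
  V(0,0) = exp(-r*dt) * [p*0.056481 + (1-p)*0.234498] = 0.147264; exercise = 0.050000; V(0,0) = max -> 0.147264


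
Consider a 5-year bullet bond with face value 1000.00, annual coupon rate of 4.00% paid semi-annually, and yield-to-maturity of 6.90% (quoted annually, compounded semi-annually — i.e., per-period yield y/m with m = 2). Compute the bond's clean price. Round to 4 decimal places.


Answer: Price = 879.1047

Derivation:
Coupon per period c = face * coupon_rate / m = 20.000000
Periods per year m = 2; per-period yield y/m = 0.034500
Number of cashflows N = 10
Cashflows (t years, CF_t, discount factor 1/(1+y/m)^(m*t), PV):
  t = 0.5000: CF_t = 20.000000, DF = 0.966651, PV = 19.333011
  t = 1.0000: CF_t = 20.000000, DF = 0.934413, PV = 18.688266
  t = 1.5000: CF_t = 20.000000, DF = 0.903251, PV = 18.065023
  t = 2.0000: CF_t = 20.000000, DF = 0.873128, PV = 17.462564
  t = 2.5000: CF_t = 20.000000, DF = 0.844010, PV = 16.880197
  t = 3.0000: CF_t = 20.000000, DF = 0.815863, PV = 16.317252
  t = 3.5000: CF_t = 20.000000, DF = 0.788654, PV = 15.773081
  t = 4.0000: CF_t = 20.000000, DF = 0.762353, PV = 15.247057
  t = 4.5000: CF_t = 20.000000, DF = 0.736929, PV = 14.738577
  t = 5.0000: CF_t = 1020.000000, DF = 0.712353, PV = 726.599713
Price P = sum_t PV_t = 879.104741


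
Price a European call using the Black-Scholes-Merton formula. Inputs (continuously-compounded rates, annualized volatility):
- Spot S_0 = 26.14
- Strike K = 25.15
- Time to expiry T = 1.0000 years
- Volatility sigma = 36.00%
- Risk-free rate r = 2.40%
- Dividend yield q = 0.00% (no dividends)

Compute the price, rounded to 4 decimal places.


d1 = (ln(S/K) + (r - q + 0.5*sigma^2) * T) / (sigma * sqrt(T)) = 0.35391337
d2 = d1 - sigma * sqrt(T) = -0.00608663
exp(-rT) = 0.97628571; exp(-qT) = 1.00000000
C = S_0 * exp(-qT) * N(d1) - K * exp(-rT) * N(d2)
N(d1) = 0.63829809; N(d2) = 0.49757180
C = 26.1400 * 1.00000000 * 0.63829809 - 25.1500 * 0.97628571 * 0.49757180 = 4.4679

Answer: Price = 4.4679


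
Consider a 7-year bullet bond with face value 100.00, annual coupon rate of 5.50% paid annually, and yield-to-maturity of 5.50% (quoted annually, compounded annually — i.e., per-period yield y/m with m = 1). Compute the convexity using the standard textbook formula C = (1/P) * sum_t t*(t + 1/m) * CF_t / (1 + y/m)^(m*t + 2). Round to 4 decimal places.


Coupon per period c = face * coupon_rate / m = 5.500000
Periods per year m = 1; per-period yield y/m = 0.055000
Number of cashflows N = 7
Cashflows (t years, CF_t, discount factor 1/(1+y/m)^(m*t), PV):
  t = 1.0000: CF_t = 5.500000, DF = 0.947867, PV = 5.213270
  t = 2.0000: CF_t = 5.500000, DF = 0.898452, PV = 4.941488
  t = 3.0000: CF_t = 5.500000, DF = 0.851614, PV = 4.683875
  t = 4.0000: CF_t = 5.500000, DF = 0.807217, PV = 4.439692
  t = 5.0000: CF_t = 5.500000, DF = 0.765134, PV = 4.208239
  t = 6.0000: CF_t = 5.500000, DF = 0.725246, PV = 3.988852
  t = 7.0000: CF_t = 105.500000, DF = 0.687437, PV = 72.524583
Price P = sum_t PV_t = 100.000000
Convexity numerator sum_t t*(t + 1/m) * CF_t / (1+y/m)^(m*t + 2):
  t = 1.0000: term = 9.367750
  t = 2.0000: term = 26.638153
  t = 3.0000: term = 50.498867
  t = 4.0000: term = 79.777042
  t = 5.0000: term = 113.427073
  t = 6.0000: term = 150.519339
  t = 7.0000: term = 3648.953676
Convexity = (1/P) * sum = 4079.181900 / 100.000000 = 40.791819

Answer: Convexity = 40.7918


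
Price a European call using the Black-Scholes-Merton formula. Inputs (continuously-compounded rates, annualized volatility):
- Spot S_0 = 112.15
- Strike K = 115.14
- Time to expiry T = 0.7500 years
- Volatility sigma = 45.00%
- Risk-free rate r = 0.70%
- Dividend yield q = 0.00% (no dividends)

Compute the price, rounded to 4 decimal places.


d1 = (ln(S/K) + (r - q + 0.5*sigma^2) * T) / (sigma * sqrt(T)) = 0.14081183
d2 = d1 - sigma * sqrt(T) = -0.24889960
exp(-rT) = 0.99476376; exp(-qT) = 1.00000000
C = S_0 * exp(-qT) * N(d1) - K * exp(-rT) * N(d2)
N(d1) = 0.55599070; N(d2) = 0.40171922
C = 112.1500 * 1.00000000 * 0.55599070 - 115.1400 * 0.99476376 * 0.40171922 = 16.3426

Answer: Price = 16.3426


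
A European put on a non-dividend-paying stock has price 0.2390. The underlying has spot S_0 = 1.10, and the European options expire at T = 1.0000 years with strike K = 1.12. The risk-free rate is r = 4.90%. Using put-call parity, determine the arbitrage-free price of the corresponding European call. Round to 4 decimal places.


Answer: Call price = 0.2726

Derivation:
Put-call parity: C - P = S_0 * exp(-qT) - K * exp(-rT).
S_0 * exp(-qT) = 1.1000 * 1.00000000 = 1.10000000
K * exp(-rT) = 1.1200 * 0.95218113 = 1.06644287
C = P + S*exp(-qT) - K*exp(-rT)
C = 0.2390 + 1.10000000 - 1.06644287 = 0.2726


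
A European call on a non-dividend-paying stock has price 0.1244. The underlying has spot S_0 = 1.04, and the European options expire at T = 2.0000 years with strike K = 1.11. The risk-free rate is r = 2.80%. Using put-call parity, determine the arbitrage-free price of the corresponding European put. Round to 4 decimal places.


Put-call parity: C - P = S_0 * exp(-qT) - K * exp(-rT).
S_0 * exp(-qT) = 1.0400 * 1.00000000 = 1.04000000
K * exp(-rT) = 1.1100 * 0.94553914 = 1.04954844
P = C - S*exp(-qT) + K*exp(-rT)
P = 0.1244 - 1.04000000 + 1.04954844 = 0.1339

Answer: Put price = 0.1339


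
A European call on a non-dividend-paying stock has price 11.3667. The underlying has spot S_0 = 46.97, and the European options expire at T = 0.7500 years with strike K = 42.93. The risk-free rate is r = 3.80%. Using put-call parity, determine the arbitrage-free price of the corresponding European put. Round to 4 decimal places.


Answer: Put price = 6.1205

Derivation:
Put-call parity: C - P = S_0 * exp(-qT) - K * exp(-rT).
S_0 * exp(-qT) = 46.9700 * 1.00000000 = 46.97000000
K * exp(-rT) = 42.9300 * 0.97190229 = 41.72376549
P = C - S*exp(-qT) + K*exp(-rT)
P = 11.3667 - 46.97000000 + 41.72376549 = 6.1205


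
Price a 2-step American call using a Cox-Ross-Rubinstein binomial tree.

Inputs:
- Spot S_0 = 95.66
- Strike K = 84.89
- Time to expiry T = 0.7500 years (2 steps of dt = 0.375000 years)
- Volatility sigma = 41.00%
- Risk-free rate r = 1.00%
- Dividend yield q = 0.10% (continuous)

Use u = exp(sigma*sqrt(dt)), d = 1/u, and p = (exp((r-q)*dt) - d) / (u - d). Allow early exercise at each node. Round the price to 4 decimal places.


Answer: Price = V(0,0) = 19.6083

Derivation:
dt = T/N = 0.375000
u = exp(sigma*sqrt(dt)) = 1.285404; d = 1/u = 0.777966
p = (exp((r-q)*dt) - d) / (u - d) = 0.444222
Discount per step: exp(-r*dt) = 0.996257
Stock lattice S(k, i) with i counting down-moves:
  k=0: S(0,0) = 95.6600
  k=1: S(1,0) = 122.9617; S(1,1) = 74.4202
  k=2: S(2,0) = 158.0554; S(2,1) = 95.6600; S(2,2) = 57.8964
Terminal payoffs V(N, i) = max(S_T - K, 0):
  V(2,0) = 73.165405; V(2,1) = 10.770000; V(2,2) = 0.000000
Backward induction: V(k, i) = exp(-r*dt) * [p * V(k+1, i) + (1-p) * V(k+1, i+1)]; then take max(V_cont, immediate exercise) for American.
  V(1,0) = exp(-r*dt) * [p*73.165405 + (1-p)*10.770000] = 38.343341; exercise = 38.071701; V(1,0) = max -> 38.343341
  V(1,1) = exp(-r*dt) * [p*10.770000 + (1-p)*0.000000] = 4.766361; exercise = 0.000000; V(1,1) = max -> 4.766361
  V(0,0) = exp(-r*dt) * [p*38.343341 + (1-p)*4.766361] = 19.608318; exercise = 10.770000; V(0,0) = max -> 19.608318


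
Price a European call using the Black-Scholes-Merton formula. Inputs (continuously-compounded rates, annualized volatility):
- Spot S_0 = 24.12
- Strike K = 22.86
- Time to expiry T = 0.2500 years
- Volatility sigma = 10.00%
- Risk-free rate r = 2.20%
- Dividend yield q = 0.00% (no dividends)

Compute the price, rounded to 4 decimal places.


d1 = (ln(S/K) + (r - q + 0.5*sigma^2) * T) / (sigma * sqrt(T)) = 1.20805427
d2 = d1 - sigma * sqrt(T) = 1.15805427
exp(-rT) = 0.99451510; exp(-qT) = 1.00000000
C = S_0 * exp(-qT) * N(d1) - K * exp(-rT) * N(d2)
N(d1) = 0.88648681; N(d2) = 0.87657905
C = 24.1200 * 1.00000000 * 0.88648681 - 22.8600 * 0.99451510 * 0.87657905 = 1.4534

Answer: Price = 1.4534


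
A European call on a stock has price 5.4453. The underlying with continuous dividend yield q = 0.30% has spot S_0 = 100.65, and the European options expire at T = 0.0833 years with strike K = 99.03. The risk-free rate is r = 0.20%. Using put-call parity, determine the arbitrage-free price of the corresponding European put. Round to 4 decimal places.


Put-call parity: C - P = S_0 * exp(-qT) - K * exp(-rT).
S_0 * exp(-qT) = 100.6500 * 0.99975013 = 100.62485071
K * exp(-rT) = 99.0300 * 0.99983341 = 99.01350298
P = C - S*exp(-qT) + K*exp(-rT)
P = 5.4453 - 100.62485071 + 99.01350298 = 3.8340

Answer: Put price = 3.8340


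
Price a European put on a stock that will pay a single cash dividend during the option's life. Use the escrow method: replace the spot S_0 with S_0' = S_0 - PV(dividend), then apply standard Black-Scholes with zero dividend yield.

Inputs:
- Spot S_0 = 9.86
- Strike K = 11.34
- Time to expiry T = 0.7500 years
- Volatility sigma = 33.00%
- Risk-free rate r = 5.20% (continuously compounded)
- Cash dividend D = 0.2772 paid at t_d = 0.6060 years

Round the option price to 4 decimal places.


PV(D) = D * exp(-r * t_d) = 0.2772 * 0.96897933 = 0.26860107
S_0' = S_0 - PV(D) = 9.8600 - 0.26860107 = 9.59139893
d1 = (ln(S_0'/K) + (r + sigma^2/2)*T) / (sigma*sqrt(T)) = -0.30663264
d2 = d1 - sigma*sqrt(T) = -0.59242102
exp(-rT) = 0.96175071
N(-d1) = 0.62043850; N(-d2) = 0.72321565
P = K * exp(-rT) * N(-d2) - S_0' * N(-d1) = 11.3400 * 0.96175071 * 0.72321565 - 9.59139893 * 0.62043850 = 1.9367

Answer: Price = 1.9367


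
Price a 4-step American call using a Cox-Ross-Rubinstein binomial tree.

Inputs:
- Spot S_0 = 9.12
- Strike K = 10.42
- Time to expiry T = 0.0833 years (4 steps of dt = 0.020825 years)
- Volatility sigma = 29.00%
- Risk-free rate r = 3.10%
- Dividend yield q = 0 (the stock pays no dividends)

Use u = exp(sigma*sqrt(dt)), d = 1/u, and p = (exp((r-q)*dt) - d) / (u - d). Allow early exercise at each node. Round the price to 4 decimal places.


Answer: Price = V(0,0) = 0.0221

Derivation:
dt = T/N = 0.020825
u = exp(sigma*sqrt(dt)) = 1.042738; d = 1/u = 0.959014
p = (exp((r-q)*dt) - d) / (u - d) = 0.497252
Discount per step: exp(-r*dt) = 0.999355
Stock lattice S(k, i) with i counting down-moves:
  k=0: S(0,0) = 9.1200
  k=1: S(1,0) = 9.5098; S(1,1) = 8.7462
  k=2: S(2,0) = 9.9162; S(2,1) = 9.1200; S(2,2) = 8.3877
  k=3: S(3,0) = 10.3400; S(3,1) = 9.5098; S(3,2) = 8.7462; S(3,3) = 8.0440
  k=4: S(4,0) = 10.7819; S(4,1) = 9.9162; S(4,2) = 9.1200; S(4,3) = 8.3877; S(4,4) = 7.7143
Terminal payoffs V(N, i) = max(S_T - K, 0):
  V(4,0) = 0.361890; V(4,1) = 0.000000; V(4,2) = 0.000000; V(4,3) = 0.000000; V(4,4) = 0.000000
Backward induction: V(k, i) = exp(-r*dt) * [p * V(k+1, i) + (1-p) * V(k+1, i+1)]; then take max(V_cont, immediate exercise) for American.
  V(3,0) = exp(-r*dt) * [p*0.361890 + (1-p)*0.000000] = 0.179835; exercise = 0.000000; V(3,0) = max -> 0.179835
  V(3,1) = exp(-r*dt) * [p*0.000000 + (1-p)*0.000000] = 0.000000; exercise = 0.000000; V(3,1) = max -> 0.000000
  V(3,2) = exp(-r*dt) * [p*0.000000 + (1-p)*0.000000] = 0.000000; exercise = 0.000000; V(3,2) = max -> 0.000000
  V(3,3) = exp(-r*dt) * [p*0.000000 + (1-p)*0.000000] = 0.000000; exercise = 0.000000; V(3,3) = max -> 0.000000
  V(2,0) = exp(-r*dt) * [p*0.179835 + (1-p)*0.000000] = 0.089366; exercise = 0.000000; V(2,0) = max -> 0.089366
  V(2,1) = exp(-r*dt) * [p*0.000000 + (1-p)*0.000000] = 0.000000; exercise = 0.000000; V(2,1) = max -> 0.000000
  V(2,2) = exp(-r*dt) * [p*0.000000 + (1-p)*0.000000] = 0.000000; exercise = 0.000000; V(2,2) = max -> 0.000000
  V(1,0) = exp(-r*dt) * [p*0.089366 + (1-p)*0.000000] = 0.044409; exercise = 0.000000; V(1,0) = max -> 0.044409
  V(1,1) = exp(-r*dt) * [p*0.000000 + (1-p)*0.000000] = 0.000000; exercise = 0.000000; V(1,1) = max -> 0.000000
  V(0,0) = exp(-r*dt) * [p*0.044409 + (1-p)*0.000000] = 0.022068; exercise = 0.000000; V(0,0) = max -> 0.022068


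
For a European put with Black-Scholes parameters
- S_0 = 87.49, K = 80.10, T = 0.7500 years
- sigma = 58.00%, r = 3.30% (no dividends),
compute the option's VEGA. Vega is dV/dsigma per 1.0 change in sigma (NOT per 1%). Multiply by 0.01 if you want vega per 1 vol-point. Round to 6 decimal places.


d1 = 0.4761121922; d2 = -0.0261825420
phi(d1) = 0.3561939322; exp(-qT) = 1.0000000000; exp(-rT) = 0.9755537700
Vega = S * exp(-qT) * phi(d1) * sqrt(T) = 87.4900 * 1.0000000000 * 0.3561939322 * 0.8660254038 = 26.988302

Answer: Vega = 26.988302


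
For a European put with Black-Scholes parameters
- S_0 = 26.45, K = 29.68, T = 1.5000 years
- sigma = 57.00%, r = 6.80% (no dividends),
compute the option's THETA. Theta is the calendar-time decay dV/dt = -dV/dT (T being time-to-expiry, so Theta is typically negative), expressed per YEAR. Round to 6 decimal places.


d1 = 0.3301192224; d2 = -0.3679853543
phi(d1) = 0.3777858102; exp(-qT) = 1.0000000000; exp(-rT) = 0.9030295517
Theta = -S*exp(-qT)*phi(d1)*sigma/(2*sqrt(T)) + r*K*exp(-rT)*N(-d2) - q*S*exp(-qT)*N(-d1)
N(-d1) = 0.3706549396; N(-d2) = 0.6435579226; sqrt(T) = 1.2247448714
Term 1 = -26.4500 * 1.0000000000 * 0.3777858102 * 0.5700 / (2 * 1.2247448714) = -2.3252547941
Term 2 = 0.0680 * 29.6800 * 0.9030295517 * 0.6435579226 = 1.1729038539
Term 3 = 0 (no dividend yield, q = 0)
Theta = -2.3252547941 + (1.1729038539) + (0.0000000000) = -1.152351

Answer: Theta = -1.152351


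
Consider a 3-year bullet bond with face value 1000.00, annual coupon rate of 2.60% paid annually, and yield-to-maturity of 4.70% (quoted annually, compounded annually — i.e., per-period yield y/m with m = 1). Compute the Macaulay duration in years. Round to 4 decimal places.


Coupon per period c = face * coupon_rate / m = 26.000000
Periods per year m = 1; per-period yield y/m = 0.047000
Number of cashflows N = 3
Cashflows (t years, CF_t, discount factor 1/(1+y/m)^(m*t), PV):
  t = 1.0000: CF_t = 26.000000, DF = 0.955110, PV = 24.832856
  t = 2.0000: CF_t = 26.000000, DF = 0.912235, PV = 23.718105
  t = 3.0000: CF_t = 1026.000000, DF = 0.871284, PV = 893.937829
Price P = sum_t PV_t = 942.488789
Macaulay numerator sum_t t * PV_t:
  t * PV_t at t = 1.0000: 24.832856
  t * PV_t at t = 2.0000: 47.436210
  t * PV_t at t = 3.0000: 2681.813487
Macaulay duration D = (sum_t t * PV_t) / P = 2754.082552 / 942.488789 = 2.922138

Answer: Macaulay duration = 2.9221 years


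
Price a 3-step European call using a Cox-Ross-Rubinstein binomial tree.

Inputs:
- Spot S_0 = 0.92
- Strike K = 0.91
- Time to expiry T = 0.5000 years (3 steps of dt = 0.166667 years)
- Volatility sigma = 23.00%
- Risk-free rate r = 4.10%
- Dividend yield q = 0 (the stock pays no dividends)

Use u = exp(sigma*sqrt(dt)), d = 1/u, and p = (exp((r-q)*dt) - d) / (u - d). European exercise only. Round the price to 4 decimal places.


Answer: Price = V(0,0) = 0.0788

Derivation:
dt = T/N = 0.166667
u = exp(sigma*sqrt(dt)) = 1.098447; d = 1/u = 0.910376
p = (exp((r-q)*dt) - d) / (u - d) = 0.513001
Discount per step: exp(-r*dt) = 0.993190
Stock lattice S(k, i) with i counting down-moves:
  k=0: S(0,0) = 0.9200
  k=1: S(1,0) = 1.0106; S(1,1) = 0.8375
  k=2: S(2,0) = 1.1101; S(2,1) = 0.9200; S(2,2) = 0.7625
  k=3: S(3,0) = 1.2193; S(3,1) = 1.0106; S(3,2) = 0.8375; S(3,3) = 0.6941
Terminal payoffs V(N, i) = max(S_T - K, 0):
  V(3,0) = 0.309340; V(3,1) = 0.100571; V(3,2) = 0.000000; V(3,3) = 0.000000
Backward induction: V(k, i) = exp(-r*dt) * [p * V(k+1, i) + (1-p) * V(k+1, i+1)].
  V(2,0) = exp(-r*dt) * [p*0.309340 + (1-p)*0.100571] = 0.206256
  V(2,1) = exp(-r*dt) * [p*0.100571 + (1-p)*0.000000] = 0.051242
  V(2,2) = exp(-r*dt) * [p*0.000000 + (1-p)*0.000000] = 0.000000
  V(1,0) = exp(-r*dt) * [p*0.206256 + (1-p)*0.051242] = 0.129873
  V(1,1) = exp(-r*dt) * [p*0.051242 + (1-p)*0.000000] = 0.026108
  V(0,0) = exp(-r*dt) * [p*0.129873 + (1-p)*0.026108] = 0.078800


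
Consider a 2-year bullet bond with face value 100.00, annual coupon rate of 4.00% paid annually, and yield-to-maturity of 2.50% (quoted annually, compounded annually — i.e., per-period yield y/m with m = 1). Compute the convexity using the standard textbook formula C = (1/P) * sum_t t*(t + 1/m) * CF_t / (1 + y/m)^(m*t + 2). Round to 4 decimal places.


Coupon per period c = face * coupon_rate / m = 4.000000
Periods per year m = 1; per-period yield y/m = 0.025000
Number of cashflows N = 2
Cashflows (t years, CF_t, discount factor 1/(1+y/m)^(m*t), PV):
  t = 1.0000: CF_t = 4.000000, DF = 0.975610, PV = 3.902439
  t = 2.0000: CF_t = 104.000000, DF = 0.951814, PV = 98.988697
Price P = sum_t PV_t = 102.891136
Convexity numerator sum_t t*(t + 1/m) * CF_t / (1+y/m)^(m*t + 2):
  t = 1.0000: term = 7.428795
  t = 2.0000: term = 565.313202
Convexity = (1/P) * sum = 572.741998 / 102.891136 = 5.566485

Answer: Convexity = 5.5665


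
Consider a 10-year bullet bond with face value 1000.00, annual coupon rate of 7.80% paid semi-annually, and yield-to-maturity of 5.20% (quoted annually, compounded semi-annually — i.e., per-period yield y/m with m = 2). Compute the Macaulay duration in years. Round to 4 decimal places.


Answer: Macaulay duration = 7.4044 years

Derivation:
Coupon per period c = face * coupon_rate / m = 39.000000
Periods per year m = 2; per-period yield y/m = 0.026000
Number of cashflows N = 20
Cashflows (t years, CF_t, discount factor 1/(1+y/m)^(m*t), PV):
  t = 0.5000: CF_t = 39.000000, DF = 0.974659, PV = 38.011696
  t = 1.0000: CF_t = 39.000000, DF = 0.949960, PV = 37.048437
  t = 1.5000: CF_t = 39.000000, DF = 0.925887, PV = 36.109587
  t = 2.0000: CF_t = 39.000000, DF = 0.902424, PV = 35.194530
  t = 2.5000: CF_t = 39.000000, DF = 0.879555, PV = 34.302660
  t = 3.0000: CF_t = 39.000000, DF = 0.857266, PV = 33.433392
  t = 3.5000: CF_t = 39.000000, DF = 0.835542, PV = 32.586152
  t = 4.0000: CF_t = 39.000000, DF = 0.814369, PV = 31.760382
  t = 4.5000: CF_t = 39.000000, DF = 0.793732, PV = 30.955538
  t = 5.0000: CF_t = 39.000000, DF = 0.773618, PV = 30.171090
  t = 5.5000: CF_t = 39.000000, DF = 0.754013, PV = 29.406520
  t = 6.0000: CF_t = 39.000000, DF = 0.734906, PV = 28.661326
  t = 6.5000: CF_t = 39.000000, DF = 0.716282, PV = 27.935016
  t = 7.0000: CF_t = 39.000000, DF = 0.698131, PV = 27.227111
  t = 7.5000: CF_t = 39.000000, DF = 0.680440, PV = 26.537145
  t = 8.0000: CF_t = 39.000000, DF = 0.663197, PV = 25.864664
  t = 8.5000: CF_t = 39.000000, DF = 0.646390, PV = 25.209224
  t = 9.0000: CF_t = 39.000000, DF = 0.630010, PV = 24.570394
  t = 9.5000: CF_t = 39.000000, DF = 0.614045, PV = 23.947752
  t = 10.0000: CF_t = 1039.000000, DF = 0.598484, PV = 621.825220
Price P = sum_t PV_t = 1200.757835
Macaulay numerator sum_t t * PV_t:
  t * PV_t at t = 0.5000: 19.005848
  t * PV_t at t = 1.0000: 37.048437
  t * PV_t at t = 1.5000: 54.164381
  t * PV_t at t = 2.0000: 70.389059
  t * PV_t at t = 2.5000: 85.756651
  t * PV_t at t = 3.0000: 100.300176
  t * PV_t at t = 3.5000: 114.051533
  t * PV_t at t = 4.0000: 127.041529
  t * PV_t at t = 4.5000: 139.299922
  t * PV_t at t = 5.0000: 150.855450
  t * PV_t at t = 5.5000: 161.735862
  t * PV_t at t = 6.0000: 171.967956
  t * PV_t at t = 6.5000: 181.577601
  t * PV_t at t = 7.0000: 190.589774
  t * PV_t at t = 7.5000: 199.028587
  t * PV_t at t = 8.0000: 206.917309
  t * PV_t at t = 8.5000: 214.278402
  t * PV_t at t = 9.0000: 221.133542
  t * PV_t at t = 9.5000: 227.503644
  t * PV_t at t = 10.0000: 6218.252198
Macaulay duration D = (sum_t t * PV_t) / P = 8890.897860 / 1200.757835 = 7.404405


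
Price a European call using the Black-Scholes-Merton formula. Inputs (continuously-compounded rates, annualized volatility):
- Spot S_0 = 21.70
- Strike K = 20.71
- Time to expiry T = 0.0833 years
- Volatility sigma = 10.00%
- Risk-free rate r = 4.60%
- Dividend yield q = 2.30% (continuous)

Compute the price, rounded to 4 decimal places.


d1 = (ln(S/K) + (r - q + 0.5*sigma^2) * T) / (sigma * sqrt(T)) = 1.69871900
d2 = d1 - sigma * sqrt(T) = 1.66985726
exp(-rT) = 0.99617553; exp(-qT) = 0.99808593
C = S_0 * exp(-qT) * N(d1) - K * exp(-rT) * N(d2)
N(d1) = 0.95531393; N(d2) = 0.95252620
C = 21.7000 * 0.99808593 * 0.95531393 - 20.7100 * 0.99617553 * 0.95252620 = 1.0393

Answer: Price = 1.0393


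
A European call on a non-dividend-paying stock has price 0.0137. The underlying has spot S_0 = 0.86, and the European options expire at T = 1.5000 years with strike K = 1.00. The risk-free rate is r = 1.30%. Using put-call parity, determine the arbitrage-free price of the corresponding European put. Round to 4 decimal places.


Put-call parity: C - P = S_0 * exp(-qT) - K * exp(-rT).
S_0 * exp(-qT) = 0.8600 * 1.00000000 = 0.86000000
K * exp(-rT) = 1.0000 * 0.98068890 = 0.98068890
P = C - S*exp(-qT) + K*exp(-rT)
P = 0.0137 - 0.86000000 + 0.98068890 = 0.1344

Answer: Put price = 0.1344


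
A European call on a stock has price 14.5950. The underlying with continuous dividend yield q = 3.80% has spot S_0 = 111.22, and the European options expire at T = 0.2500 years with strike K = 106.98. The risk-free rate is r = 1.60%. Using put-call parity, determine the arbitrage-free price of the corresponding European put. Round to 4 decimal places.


Put-call parity: C - P = S_0 * exp(-qT) - K * exp(-rT).
S_0 * exp(-qT) = 111.2200 * 0.99054498 = 110.16841295
K * exp(-rT) = 106.9800 * 0.99600799 = 106.55293470
P = C - S*exp(-qT) + K*exp(-rT)
P = 14.5950 - 110.16841295 + 106.55293470 = 10.9795

Answer: Put price = 10.9795


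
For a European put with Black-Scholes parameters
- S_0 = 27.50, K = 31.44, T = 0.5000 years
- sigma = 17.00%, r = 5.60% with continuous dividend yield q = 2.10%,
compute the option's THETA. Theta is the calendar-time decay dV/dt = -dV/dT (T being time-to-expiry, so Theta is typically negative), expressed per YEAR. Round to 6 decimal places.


d1 = -0.9081743654; d2 = -1.0283825182
phi(d1) = 0.2641260382; exp(-qT) = 0.9895549326; exp(-rT) = 0.9723883668
Theta = -S*exp(-qT)*phi(d1)*sigma/(2*sqrt(T)) + r*K*exp(-rT)*N(-d2) - q*S*exp(-qT)*N(-d1)
N(-d1) = 0.8181069473; N(-d2) = 0.8481150357; sqrt(T) = 0.7071067812
Term 1 = -27.5000 * 0.9895549326 * 0.2641260382 * 0.1700 / (2 * 0.7071067812) = -0.8640079577
Term 2 = 0.0560 * 31.4400 * 0.9723883668 * 0.8481150357 = 1.4519948684
Term 3 = -0.0210 * 27.5000 * 0.9895549326 * 0.8181069473 = -0.4675219193
Theta = -0.8640079577 + (1.4519948684) + (-0.4675219193) = 0.120465

Answer: Theta = 0.120465


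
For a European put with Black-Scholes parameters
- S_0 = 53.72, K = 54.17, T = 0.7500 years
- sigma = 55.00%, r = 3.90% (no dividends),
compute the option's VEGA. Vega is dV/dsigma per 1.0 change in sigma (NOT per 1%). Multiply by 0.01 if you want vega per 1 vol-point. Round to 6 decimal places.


Answer: Vega = 17.836180

Derivation:
d1 = 0.2820526582; d2 = -0.1942613138
phi(d1) = 0.3833850723; exp(-qT) = 1.0000000000; exp(-rT) = 0.9711736407
Vega = S * exp(-qT) * phi(d1) * sqrt(T) = 53.7200 * 1.0000000000 * 0.3833850723 * 0.8660254038 = 17.836180


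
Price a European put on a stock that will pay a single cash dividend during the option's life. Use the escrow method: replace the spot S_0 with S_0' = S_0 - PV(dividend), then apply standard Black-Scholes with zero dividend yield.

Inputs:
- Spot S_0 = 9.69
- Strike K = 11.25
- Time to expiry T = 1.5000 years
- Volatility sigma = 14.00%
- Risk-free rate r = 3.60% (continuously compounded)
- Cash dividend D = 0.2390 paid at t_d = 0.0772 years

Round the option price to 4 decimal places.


Answer: Price = 1.4520

Derivation:
PV(D) = D * exp(-r * t_d) = 0.2390 * 0.99722466 = 0.23833669
S_0' = S_0 - PV(D) = 9.6900 - 0.23833669 = 9.45166331
d1 = (ln(S_0'/K) + (r + sigma^2/2)*T) / (sigma*sqrt(T)) = -0.61515664
d2 = d1 - sigma*sqrt(T) = -0.78662092
exp(-rT) = 0.94743211
N(-d1) = 0.73077436; N(-d2) = 0.78424810
P = K * exp(-rT) * N(-d2) - S_0' * N(-d1) = 11.2500 * 0.94743211 * 0.78424810 - 9.45166331 * 0.73077436 = 1.4520


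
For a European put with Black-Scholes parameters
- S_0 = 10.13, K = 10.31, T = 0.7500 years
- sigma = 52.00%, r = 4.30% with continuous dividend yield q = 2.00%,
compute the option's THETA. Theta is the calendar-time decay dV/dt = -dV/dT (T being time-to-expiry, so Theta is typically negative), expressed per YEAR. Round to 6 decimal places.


Answer: Theta = -0.994588

Derivation:
d1 = 0.2243605801; d2 = -0.2259726299
phi(d1) = 0.3890266736; exp(-qT) = 0.9851119396; exp(-rT) = 0.9682644857
Theta = -S*exp(-qT)*phi(d1)*sigma/(2*sqrt(T)) + r*K*exp(-rT)*N(-d2) - q*S*exp(-qT)*N(-d1)
N(-d1) = 0.4112383707; N(-d2) = 0.5893886460; sqrt(T) = 0.8660254038
Term 1 = -10.1300 * 0.9851119396 * 0.3890266736 * 0.5200 / (2 * 0.8660254038) = -1.1655130058
Term 2 = 0.0430 * 10.3100 * 0.9682644857 * 0.5893886460 = 0.2530013795
Term 3 = -0.0200 * 10.1300 * 0.9851119396 * 0.4112383707 = -0.0820764670
Theta = -1.1655130058 + (0.2530013795) + (-0.0820764670) = -0.994588


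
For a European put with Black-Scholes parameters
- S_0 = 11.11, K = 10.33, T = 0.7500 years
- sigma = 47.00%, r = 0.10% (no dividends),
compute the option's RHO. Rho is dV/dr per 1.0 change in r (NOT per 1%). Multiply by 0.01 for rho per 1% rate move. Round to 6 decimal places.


Answer: Rho = -3.941362

Derivation:
d1 = 0.3841979099; d2 = -0.0228340299
phi(d1) = 0.3705590194; exp(-qT) = 1.0000000000; exp(-rT) = 0.9992502812
N(-d2) = 0.5091086684
Rho = -K*T*exp(-rT)*N(-d2) = -10.3300 * 0.7500 * 0.9992502812 * 0.5091086684 = -3.941362


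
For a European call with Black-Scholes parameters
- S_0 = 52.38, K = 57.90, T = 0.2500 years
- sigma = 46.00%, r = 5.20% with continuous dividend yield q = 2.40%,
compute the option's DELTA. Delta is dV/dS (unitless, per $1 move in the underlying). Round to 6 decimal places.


Answer: Delta = 0.383529

Derivation:
d1 = -0.2901849804; d2 = -0.5201849804
phi(d1) = 0.3824940449; exp(-qT) = 0.9940179641; exp(-rT) = 0.9870841350
N(d1) = 0.3858373630
Delta = exp(-qT) * N(d1) = 0.9940179641 * 0.3858373630 = 0.383529


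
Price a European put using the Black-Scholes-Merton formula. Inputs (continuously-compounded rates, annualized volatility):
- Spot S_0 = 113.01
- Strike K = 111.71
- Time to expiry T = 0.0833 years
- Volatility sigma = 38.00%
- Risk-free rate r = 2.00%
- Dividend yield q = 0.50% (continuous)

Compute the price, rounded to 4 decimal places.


Answer: Price = 4.2226

Derivation:
d1 = (ln(S/K) + (r - q + 0.5*sigma^2) * T) / (sigma * sqrt(T)) = 0.17172473
d2 = d1 - sigma * sqrt(T) = 0.06205012
exp(-rT) = 0.99833539; exp(-qT) = 0.99958359
P = K * exp(-rT) * N(-d2) - S_0 * exp(-qT) * N(-d1)
N(-d1) = 0.43182697; N(-d2) = 0.47526146
P = 111.7100 * 0.99833539 * 0.47526146 - 113.0100 * 0.99958359 * 0.43182697 = 4.2226


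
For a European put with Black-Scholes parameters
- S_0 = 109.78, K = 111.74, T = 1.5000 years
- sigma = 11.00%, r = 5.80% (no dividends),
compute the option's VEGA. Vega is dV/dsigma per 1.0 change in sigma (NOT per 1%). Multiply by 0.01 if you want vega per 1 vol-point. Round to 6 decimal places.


Answer: Vega = 45.287815

Derivation:
d1 = 0.5817806773; d2 = 0.4470587415
phi(d1) = 0.3368313525; exp(-qT) = 1.0000000000; exp(-rT) = 0.9166770956
Vega = S * exp(-qT) * phi(d1) * sqrt(T) = 109.7800 * 1.0000000000 * 0.3368313525 * 1.2247448714 = 45.287815


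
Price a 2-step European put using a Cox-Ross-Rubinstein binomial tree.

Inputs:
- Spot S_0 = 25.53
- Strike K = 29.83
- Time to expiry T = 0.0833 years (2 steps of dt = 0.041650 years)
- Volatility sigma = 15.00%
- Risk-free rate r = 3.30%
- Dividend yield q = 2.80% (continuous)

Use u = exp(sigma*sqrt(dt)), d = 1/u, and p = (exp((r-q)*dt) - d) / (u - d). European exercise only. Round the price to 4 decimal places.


Answer: Price = V(0,0) = 4.2776

Derivation:
dt = T/N = 0.041650
u = exp(sigma*sqrt(dt)) = 1.031086; d = 1/u = 0.969851
p = (exp((r-q)*dt) - d) / (u - d) = 0.495749
Discount per step: exp(-r*dt) = 0.998626
Stock lattice S(k, i) with i counting down-moves:
  k=0: S(0,0) = 25.5300
  k=1: S(1,0) = 26.3236; S(1,1) = 24.7603
  k=2: S(2,0) = 27.1419; S(2,1) = 25.5300; S(2,2) = 24.0138
Terminal payoffs V(N, i) = max(K - S_T, 0):
  V(2,0) = 2.688085; V(2,1) = 4.300000; V(2,2) = 5.816186
Backward induction: V(k, i) = exp(-r*dt) * [p * V(k+1, i) + (1-p) * V(k+1, i+1)].
  V(1,0) = exp(-r*dt) * [p*2.688085 + (1-p)*4.300000] = 3.496087
  V(1,1) = exp(-r*dt) * [p*4.300000 + (1-p)*5.816186] = 5.057583
  V(0,0) = exp(-r*dt) * [p*3.496087 + (1-p)*5.057583] = 4.277590


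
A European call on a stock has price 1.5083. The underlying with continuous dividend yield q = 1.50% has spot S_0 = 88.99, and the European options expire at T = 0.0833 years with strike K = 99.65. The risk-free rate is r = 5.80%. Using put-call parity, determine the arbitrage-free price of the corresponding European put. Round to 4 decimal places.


Answer: Put price = 11.7991

Derivation:
Put-call parity: C - P = S_0 * exp(-qT) - K * exp(-rT).
S_0 * exp(-qT) = 88.9900 * 0.99875128 = 88.87887643
K * exp(-rT) = 99.6500 * 0.99518025 = 99.16971216
P = C - S*exp(-qT) + K*exp(-rT)
P = 1.5083 - 88.87887643 + 99.16971216 = 11.7991


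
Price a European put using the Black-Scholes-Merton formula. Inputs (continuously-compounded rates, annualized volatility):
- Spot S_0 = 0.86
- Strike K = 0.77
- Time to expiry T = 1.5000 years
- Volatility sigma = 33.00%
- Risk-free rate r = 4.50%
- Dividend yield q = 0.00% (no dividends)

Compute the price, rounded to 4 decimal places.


Answer: Price = 0.0682

Derivation:
d1 = (ln(S/K) + (r - q + 0.5*sigma^2) * T) / (sigma * sqrt(T)) = 0.64259982
d2 = d1 - sigma * sqrt(T) = 0.23843401
exp(-rT) = 0.93472772; exp(-qT) = 1.00000000
P = K * exp(-rT) * N(-d2) - S_0 * exp(-qT) * N(-d1)
N(-d1) = 0.26024190; N(-d2) = 0.40577225
P = 0.7700 * 0.93472772 * 0.40577225 - 0.8600 * 1.00000000 * 0.26024190 = 0.0682


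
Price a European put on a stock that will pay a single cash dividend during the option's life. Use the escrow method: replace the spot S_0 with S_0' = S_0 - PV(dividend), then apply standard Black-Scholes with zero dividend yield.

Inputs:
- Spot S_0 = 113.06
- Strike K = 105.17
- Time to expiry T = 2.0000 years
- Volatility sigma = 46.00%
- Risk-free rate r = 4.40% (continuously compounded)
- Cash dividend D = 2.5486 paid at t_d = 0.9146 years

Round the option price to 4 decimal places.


PV(D) = D * exp(-r * t_d) = 2.5486 * 0.96055657 = 2.44807448
S_0' = S_0 - PV(D) = 113.0600 - 2.44807448 = 110.61192552
d1 = (ln(S_0'/K) + (r + sigma^2/2)*T) / (sigma*sqrt(T)) = 0.53809261
d2 = d1 - sigma*sqrt(T) = -0.11244563
exp(-rT) = 0.91576088
N(-d1) = 0.29525656; N(-d2) = 0.54476496
P = K * exp(-rT) * N(-d2) - S_0' * N(-d1) = 105.1700 * 0.91576088 * 0.54476496 - 110.61192552 * 0.29525656 = 19.8077

Answer: Price = 19.8077
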